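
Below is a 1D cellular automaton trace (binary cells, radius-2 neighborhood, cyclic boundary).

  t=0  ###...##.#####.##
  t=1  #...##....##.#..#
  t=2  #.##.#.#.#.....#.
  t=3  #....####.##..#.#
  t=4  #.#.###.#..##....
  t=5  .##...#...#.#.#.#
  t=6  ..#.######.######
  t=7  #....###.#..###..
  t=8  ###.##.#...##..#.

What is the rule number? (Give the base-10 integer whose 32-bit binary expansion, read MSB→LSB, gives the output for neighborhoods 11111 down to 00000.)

  [31] ##### => #  t=0,i=0
  [30] ####. => .  t=0,i=1
  [29] ###.# => #  t=0,i=13
  [28] ###.. => .  t=0,i=2
  [27] ##.## => .  t=0,i=8
  [26] ##.#. => .  t=1,i=12
  [25] ##..# => #  t=3,i=12
  [24] ##... => .  t=0,i=3
  [23] #.### => .  t=0,i=9
  [22] #.##. => .  t=2,i=2
  [21] #.#.# => #  t=2,i=0
  [20] #.#.. => .  t=1,i=13
  [19] #..## => #  t=1,i=15
  [18] #..#. => .  t=3,i=13
  [17] #...# => #  t=0,i=4
  [16] #.... => #  t=1,i=7
  [15] .#### => #  t=0,i=10
  [14] .###. => .  t=4,i=5
  [13] .##.# => .  t=0,i=7
  [12] .##.. => #  t=1,i=0
  [11] .#.## => .  t=2,i=1
  [10] .#.#. => #  t=2,i=6
  [9] .#..# => .  t=1,i=14
  [8] .#... => #  t=2,i=10
  [7] ..### => #  t=3,i=5
  [6] ..##. => .  t=0,i=6
  [5] ..#.# => .  t=2,i=15
  [4] ..#.. => #  t=5,i=6
  [3] ...## => #  t=0,i=5
  [2] ...#. => #  t=2,i=14
  [1] ....# => .  t=1,i=8
  [0] ..... => .  t=2,i=12
  bits 10100010001010111001010110011100 = 2720765340

2720765340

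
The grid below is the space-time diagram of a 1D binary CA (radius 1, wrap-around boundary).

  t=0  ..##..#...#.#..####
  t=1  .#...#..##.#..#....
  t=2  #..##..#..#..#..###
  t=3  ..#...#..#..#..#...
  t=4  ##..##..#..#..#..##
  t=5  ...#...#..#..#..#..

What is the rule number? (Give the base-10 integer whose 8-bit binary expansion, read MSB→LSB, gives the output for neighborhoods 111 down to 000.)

35

  [7] ### => .  t=0,i=16
  [6] ##. => .  t=0,i=3
  [5] #.# => #  t=0,i=11
  [4] #.. => .  t=0,i=0
  [3] .## => .  t=0,i=2
  [2] .#. => .  t=0,i=6
  [1] ..# => #  t=0,i=1
  [0] ... => #  t=0,i=8
  bits 00100011 = 35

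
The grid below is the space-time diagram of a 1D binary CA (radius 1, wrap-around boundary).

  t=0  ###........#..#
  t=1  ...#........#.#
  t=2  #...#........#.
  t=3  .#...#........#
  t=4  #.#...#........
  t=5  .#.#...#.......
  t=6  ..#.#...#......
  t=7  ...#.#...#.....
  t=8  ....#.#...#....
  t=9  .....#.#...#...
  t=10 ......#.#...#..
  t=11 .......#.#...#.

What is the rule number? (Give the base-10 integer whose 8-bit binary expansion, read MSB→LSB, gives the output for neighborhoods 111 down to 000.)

56

  ### -> .   bit 7 = 0  t=0,i=0
  ##. -> .   bit 6 = 0  t=0,i=2
  #.# -> #   bit 5 = 1  t=1,i=13
  #.. -> #   bit 4 = 1  t=0,i=3
  .## -> #   bit 3 = 1  t=0,i=14
  .#. -> .   bit 2 = 0  t=0,i=11
  ..# -> .   bit 1 = 0  t=0,i=10
  ... -> .   bit 0 = 0  t=0,i=4
  bits 00111000 = 56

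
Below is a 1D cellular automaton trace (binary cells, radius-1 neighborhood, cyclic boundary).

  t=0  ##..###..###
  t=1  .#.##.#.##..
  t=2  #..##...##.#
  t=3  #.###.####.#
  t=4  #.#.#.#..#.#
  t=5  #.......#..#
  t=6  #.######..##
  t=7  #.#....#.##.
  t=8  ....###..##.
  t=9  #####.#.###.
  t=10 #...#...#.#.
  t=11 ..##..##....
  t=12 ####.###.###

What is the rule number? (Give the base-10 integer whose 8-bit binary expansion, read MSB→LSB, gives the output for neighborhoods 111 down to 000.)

  [7] ### => .  t=0,i=0
  [6] ##. => #  t=0,i=1
  [5] #.# => .  t=1,i=2
  [4] #.. => .  t=0,i=2
  [3] .## => #  t=0,i=4
  [2] .#. => .  t=1,i=1
  [1] ..# => #  t=0,i=3
  [0] ... => #  t=1,i=11
  bits 01001011 = 75

75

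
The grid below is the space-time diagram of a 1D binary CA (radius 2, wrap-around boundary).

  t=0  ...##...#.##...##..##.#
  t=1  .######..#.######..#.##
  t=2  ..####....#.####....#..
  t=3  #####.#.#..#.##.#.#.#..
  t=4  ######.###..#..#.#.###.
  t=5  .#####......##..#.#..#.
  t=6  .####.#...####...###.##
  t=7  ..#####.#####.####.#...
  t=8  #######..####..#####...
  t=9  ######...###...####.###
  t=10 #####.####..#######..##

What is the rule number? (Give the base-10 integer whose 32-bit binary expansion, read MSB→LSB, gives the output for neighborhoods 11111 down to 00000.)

  #####|#  b31=1 t=1,i=3
  ####.|#  b30=1 t=1,i=5
  ###.#|#  b29=1 t=3,i=4
  ###..|.  b28=0 t=1,i=6
  ##.##|.  b27=0 t=1,i=0
  ##.#.|#  b26=1 t=0,i=21
  ##..#|.  b25=0 t=0,i=17
  ##...|#  b24=1 t=0,i=5
  #.###|.  b23=0 t=1,i=1
  #.##.|.  b22=0 t=0,i=10
  #.#.#|.  b21=0 t=3,i=6
  #.#..|#  b20=1 t=0,i=22
  #..##|.  b19=0 t=0,i=18
  #..#.|.  b18=0 t=1,i=8
  #...#|#  b17=1 t=0,i=1
  #....|.  b16=0 t=2,i=7
  .####|#  b15=1 t=1,i=2
  .###.|.  b14=0 t=4,i=8
  .##.#|.  b13=0 t=0,i=20
  .##..|#  b12=1 t=0,i=4
  .#.##|#  b11=1 t=0,i=9
  .#.#.|#  b10=1 t=3,i=7
  .#..#|#  b9=1 t=3,i=9
  .#...|.  b8=0 t=0,i=0
  ..###|#  b7=1 t=2,i=2
  ..##.|#  b6=1 t=0,i=3
  ..#.#|.  b5=0 t=0,i=8
  ..#..|#  b4=1 t=2,i=20
  ...##|#  b3=1 t=0,i=2
  ...#.|.  b2=0 t=0,i=7
  ....#|#  b1=1 t=2,i=0
  .....|.  b0=0 t=5,i=8
  bits 11100101000100101001111011011010 = 3843202778

3843202778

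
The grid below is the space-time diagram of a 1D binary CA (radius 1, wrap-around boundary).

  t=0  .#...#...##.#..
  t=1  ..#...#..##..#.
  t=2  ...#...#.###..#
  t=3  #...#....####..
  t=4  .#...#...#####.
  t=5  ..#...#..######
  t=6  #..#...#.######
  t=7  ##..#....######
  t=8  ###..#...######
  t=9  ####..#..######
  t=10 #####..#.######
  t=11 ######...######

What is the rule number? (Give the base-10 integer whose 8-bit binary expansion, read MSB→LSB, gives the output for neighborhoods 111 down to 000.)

216

  ### -> #   bit 7 = 1  t=2,i=10
  ##. -> #   bit 6 = 1  t=0,i=10
  #.# -> .   bit 5 = 0  t=0,i=11
  #.. -> #   bit 4 = 1  t=0,i=2
  .## -> #   bit 3 = 1  t=0,i=9
  .#. -> .   bit 2 = 0  t=0,i=1
  ..# -> .   bit 1 = 0  t=0,i=0
  ... -> .   bit 0 = 0  t=0,i=3
  bits 11011000 = 216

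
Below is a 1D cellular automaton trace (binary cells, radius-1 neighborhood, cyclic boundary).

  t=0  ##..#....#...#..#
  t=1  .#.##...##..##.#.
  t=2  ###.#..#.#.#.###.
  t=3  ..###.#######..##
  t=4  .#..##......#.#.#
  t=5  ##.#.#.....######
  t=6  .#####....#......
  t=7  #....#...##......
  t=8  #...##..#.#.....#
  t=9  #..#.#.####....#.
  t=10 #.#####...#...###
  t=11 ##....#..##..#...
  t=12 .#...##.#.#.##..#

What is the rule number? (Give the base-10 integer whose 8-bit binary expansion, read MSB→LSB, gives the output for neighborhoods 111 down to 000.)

  ### -> .   bit 7 = 0  t=0,i=0
  ##. -> #   bit 6 = 1  t=0,i=1
  #.# -> #   bit 5 = 1  t=1,i=2
  #.. -> .   bit 4 = 0  t=0,i=2
  .## -> .   bit 3 = 0  t=0,i=16
  .#. -> #   bit 2 = 1  t=0,i=4
  ..# -> #   bit 1 = 1  t=0,i=3
  ... -> .   bit 0 = 0  t=0,i=6
  bits 01100110 = 102

102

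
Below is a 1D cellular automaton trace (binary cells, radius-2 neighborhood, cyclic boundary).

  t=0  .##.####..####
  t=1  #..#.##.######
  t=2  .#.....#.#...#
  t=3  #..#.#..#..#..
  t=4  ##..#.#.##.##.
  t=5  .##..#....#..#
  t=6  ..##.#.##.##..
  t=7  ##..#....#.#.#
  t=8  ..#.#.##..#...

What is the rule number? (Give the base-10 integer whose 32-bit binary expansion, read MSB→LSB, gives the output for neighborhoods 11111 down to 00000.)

1846253210

  nb #####: next=.  (t=1,i=10, bit31=0)
  nb ####.: next=#  (t=0,i=6, bit30=1)
  nb ###.#: next=#  (t=0,i=13, bit29=1)
  nb ###..: next=.  (t=0,i=7, bit28=0)
  nb ##.##: next=#  (t=0,i=0, bit27=1)
  nb ##.#.: next=#  (t=6,i=4, bit26=1)
  nb ##..#: next=#  (t=0,i=8, bit25=1)
  nb ##...: next=.  (t=6,i=12, bit24=0)
  nb #.###: next=.  (t=0,i=4, bit23=0)
  nb #.##.: next=.  (t=0,i=1, bit22=0)
  nb #.#.#: next=.  (t=4,i=6, bit21=0)
  nb #.#..: next=.  (t=2,i=1, bit20=0)
  nb #..##: next=#  (t=0,i=9, bit19=1)
  nb #..#.: next=.  (t=1,i=2, bit18=0)
  nb #...#: next=#  (t=2,i=11, bit17=1)
  nb #....: next=#  (t=2,i=3, bit16=1)
  nb .####: next=#  (t=0,i=5, bit15=1)
  nb .###.: next=.  (t=7,i=0, bit14=0)
  nb .##.#: next=.  (t=0,i=2, bit13=0)
  nb .##..: next=#  (t=4,i=1, bit12=1)
  nb .#.##: next=.  (t=1,i=4, bit11=0)
  nb .#.#.: next=#  (t=2,i=0, bit10=1)
  nb .#..#: next=#  (t=3,i=1, bit9=1)
  nb .#...: next=.  (t=2,i=2, bit8=0)
  nb ..###: next=#  (t=0,i=10, bit7=1)
  nb ..##.: next=.  (t=6,i=2, bit6=0)
  nb ..#.#: next=.  (t=1,i=3, bit5=0)
  nb ..#..: next=#  (t=3,i=0, bit4=1)
  nb ...##: next=#  (t=6,i=1, bit3=1)
  nb ...#.: next=.  (t=2,i=6, bit2=0)
  nb ....#: next=#  (t=2,i=5, bit1=1)
  nb .....: next=.  (t=2,i=4, bit0=0)
  bits 01101110000010111001011010011010 = 1846253210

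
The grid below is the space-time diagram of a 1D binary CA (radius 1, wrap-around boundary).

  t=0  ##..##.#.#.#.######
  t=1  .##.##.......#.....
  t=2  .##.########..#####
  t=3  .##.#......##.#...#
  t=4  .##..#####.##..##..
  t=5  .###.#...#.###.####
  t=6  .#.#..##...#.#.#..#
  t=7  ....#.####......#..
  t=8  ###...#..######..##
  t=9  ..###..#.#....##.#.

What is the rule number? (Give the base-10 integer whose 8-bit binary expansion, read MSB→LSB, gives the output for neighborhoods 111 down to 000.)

89

  [7] ### => .  t=0,i=0
  [6] ##. => #  t=0,i=1
  [5] #.# => .  t=0,i=6
  [4] #.. => #  t=0,i=2
  [3] .## => #  t=0,i=4
  [2] .#. => .  t=0,i=7
  [1] ..# => .  t=0,i=3
  [0] ... => #  t=1,i=7
  bits 01011001 = 89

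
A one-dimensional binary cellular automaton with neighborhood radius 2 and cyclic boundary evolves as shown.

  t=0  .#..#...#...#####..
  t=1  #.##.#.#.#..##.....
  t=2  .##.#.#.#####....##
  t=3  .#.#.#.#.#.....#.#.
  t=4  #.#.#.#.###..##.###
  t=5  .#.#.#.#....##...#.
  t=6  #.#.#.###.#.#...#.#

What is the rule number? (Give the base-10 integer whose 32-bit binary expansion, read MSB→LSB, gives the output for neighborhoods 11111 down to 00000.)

73174982

  nb #####: next=.  (t=0,i=14, bit31=0)
  nb ####.: next=.  (t=0,i=15, bit30=0)
  nb ###.#: next=.  (t=4,i=0, bit29=0)
  nb ###..: next=.  (t=0,i=16, bit28=0)
  nb ##.##: next=.  (t=2,i=0, bit27=0)
  nb ##.#.: next=#  (t=1,i=4, bit26=1)
  nb ##..#: next=.  (t=4,i=11, bit25=0)
  nb ##...: next=.  (t=0,i=17, bit24=0)
  nb #.###: next=.  (t=2,i=8, bit23=0)
  nb #.##.: next=#  (t=1,i=2, bit22=1)
  nb #.#.#: next=.  (t=1,i=5, bit21=0)
  nb #.#..: next=#  (t=1,i=9, bit20=1)
  nb #..##: next=#  (t=1,i=11, bit19=1)
  nb #..#.: next=#  (t=0,i=3, bit18=1)
  nb #...#: next=.  (t=0,i=6, bit17=0)
  nb #....: next=.  (t=1,i=15, bit16=0)
  nb .####: next=#  (t=0,i=13, bit15=1)
  nb .###.: next=.  (t=4,i=9, bit14=0)
  nb .##.#: next=.  (t=1,i=3, bit13=0)
  nb .##..: next=.  (t=1,i=13, bit12=0)
  nb .#.##: next=#  (t=1,i=1, bit11=1)
  nb .#.#.: next=#  (t=1,i=6, bit10=1)
  nb .#..#: next=#  (t=0,i=2, bit9=1)
  nb .#...: next=#  (t=0,i=5, bit8=1)
  nb ..###: next=#  (t=0,i=12, bit7=1)
  nb ..##.: next=#  (t=1,i=12, bit6=1)
  nb ..#.#: next=.  (t=1,i=0, bit5=0)
  nb ..#..: next=.  (t=0,i=1, bit4=0)
  nb ...##: next=.  (t=0,i=11, bit3=0)
  nb ...#.: next=#  (t=0,i=0, bit2=1)
  nb ....#: next=#  (t=1,i=17, bit1=1)
  nb .....: next=.  (t=1,i=16, bit0=0)
  bits 00000100010111001000111111000110 = 73174982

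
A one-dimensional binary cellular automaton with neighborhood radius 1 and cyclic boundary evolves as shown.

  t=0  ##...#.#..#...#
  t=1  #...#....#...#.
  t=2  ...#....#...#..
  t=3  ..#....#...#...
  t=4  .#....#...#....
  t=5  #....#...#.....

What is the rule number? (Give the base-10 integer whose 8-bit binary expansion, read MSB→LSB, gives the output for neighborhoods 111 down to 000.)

130

  ###|#  b7=1 t=0,i=0
  ##.|.  b6=0 t=0,i=1
  #.#|.  b5=0 t=0,i=6
  #..|.  b4=0 t=0,i=2
  .##|.  b3=0 t=0,i=14
  .#.|.  b2=0 t=0,i=5
  ..#|#  b1=1 t=0,i=4
  ...|.  b0=0 t=0,i=3
  bits 10000010 = 130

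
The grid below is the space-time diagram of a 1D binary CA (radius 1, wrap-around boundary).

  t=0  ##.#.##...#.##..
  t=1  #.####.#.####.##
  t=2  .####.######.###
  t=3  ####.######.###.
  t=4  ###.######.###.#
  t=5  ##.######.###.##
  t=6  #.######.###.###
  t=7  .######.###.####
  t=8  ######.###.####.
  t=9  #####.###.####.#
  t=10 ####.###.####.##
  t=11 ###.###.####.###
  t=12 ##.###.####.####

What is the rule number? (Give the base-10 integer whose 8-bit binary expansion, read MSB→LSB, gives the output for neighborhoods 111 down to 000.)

  ###|#  b7=1 t=1,i=3
  ##.|.  b6=0 t=0,i=1
  #.#|#  b5=1 t=0,i=2
  #..|#  b4=1 t=0,i=7
  .##|#  b3=1 t=0,i=0
  .#.|#  b2=1 t=0,i=3
  ..#|#  b1=1 t=0,i=9
  ...|.  b0=0 t=0,i=8
  bits 10111110 = 190

190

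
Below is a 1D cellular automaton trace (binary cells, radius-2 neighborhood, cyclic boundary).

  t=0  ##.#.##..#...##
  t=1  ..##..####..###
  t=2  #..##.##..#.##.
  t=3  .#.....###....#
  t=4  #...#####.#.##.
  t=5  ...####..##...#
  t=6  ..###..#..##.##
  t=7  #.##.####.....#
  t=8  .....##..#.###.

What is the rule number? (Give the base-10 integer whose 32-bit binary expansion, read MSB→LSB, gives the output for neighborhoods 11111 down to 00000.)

2275727007

  ##### -> #   bit 31 = 1  t=4,i=6
  ####. -> .   bit 30 = 0  t=0,i=0
  ###.# -> .   bit 29 = 0  t=0,i=1
  ###.. -> .   bit 28 = 0  t=1,i=9
  ##.## -> .   bit 27 = 0  t=2,i=5
  ##.#. -> #   bit 26 = 1  t=0,i=2
  ##..# -> #   bit 25 = 1  t=0,i=7
  ##... -> #   bit 24 = 1  t=3,i=10
  #.### -> #   bit 23 = 1  t=7,i=5
  #.##. -> .   bit 22 = 0  t=0,i=5
  #.#.# -> #   bit 21 = 1  t=0,i=3
  #.#.. -> .   bit 20 = 0  t=2,i=0
  #..## -> .   bit 19 = 0  t=1,i=1
  #..#. -> #   bit 18 = 1  t=0,i=8
  #...# -> .   bit 17 = 0  t=0,i=11
  #.... -> .   bit 16 = 0  t=3,i=3
  .#### -> #   bit 15 = 1  t=0,i=14
  .###. -> #   bit 14 = 1  t=1,i=13
  .##.# -> .   bit 13 = 0  t=2,i=4
  .##.. -> #   bit 12 = 1  t=0,i=6
  .#.## -> .   bit 11 = 0  t=0,i=4
  .#.#. -> #   bit 10 = 1  t=3,i=0
  .#..# -> #   bit 9 = 1  t=2,i=1
  .#... -> .   bit 8 = 0  t=0,i=10
  ..### -> #   bit 7 = 1  t=0,i=13
  ..##. -> .   bit 6 = 0  t=1,i=2
  ..#.# -> .   bit 5 = 0  t=2,i=10
  ..#.. -> #   bit 4 = 1  t=0,i=9
  ...## -> #   bit 3 = 1  t=0,i=12
  ...#. -> #   bit 2 = 1  t=3,i=13
  ....# -> #   bit 1 = 1  t=3,i=5
  ..... -> #   bit 0 = 1  t=3,i=4
  bits 10000111101001001101011010011111 = 2275727007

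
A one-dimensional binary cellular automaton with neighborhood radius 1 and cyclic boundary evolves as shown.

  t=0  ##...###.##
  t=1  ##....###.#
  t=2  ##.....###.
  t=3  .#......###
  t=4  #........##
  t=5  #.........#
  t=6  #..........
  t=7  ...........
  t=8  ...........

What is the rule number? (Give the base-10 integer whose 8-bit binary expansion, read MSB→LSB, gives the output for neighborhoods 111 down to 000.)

224

  ###|#  b7=1 t=0,i=0
  ##.|#  b6=1 t=0,i=1
  #.#|#  b5=1 t=0,i=8
  #..|.  b4=0 t=0,i=2
  .##|.  b3=0 t=0,i=5
  .#.|.  b2=0 t=3,i=1
  ..#|.  b1=0 t=0,i=4
  ...|.  b0=0 t=0,i=3
  bits 11100000 = 224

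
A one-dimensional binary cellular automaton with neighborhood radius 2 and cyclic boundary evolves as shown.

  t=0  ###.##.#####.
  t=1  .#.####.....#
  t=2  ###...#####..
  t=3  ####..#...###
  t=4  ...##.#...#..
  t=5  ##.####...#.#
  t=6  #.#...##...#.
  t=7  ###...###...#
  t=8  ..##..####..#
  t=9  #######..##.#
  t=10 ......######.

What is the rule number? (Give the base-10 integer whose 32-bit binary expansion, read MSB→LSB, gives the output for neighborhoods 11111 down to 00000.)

528056019

  ##### -> .   bit 31 = 0  t=0,i=9
  ####. -> .   bit 30 = 0  t=0,i=10
  ###.# -> .   bit 29 = 0  t=0,i=2
  ###.. -> #   bit 28 = 1  t=1,i=6
  ##.## -> #   bit 27 = 1  t=0,i=3
  ##.#. -> #   bit 26 = 1  t=4,i=5
  ##..# -> #   bit 25 = 1  t=2,i=11
  ##... -> #   bit 24 = 1  t=1,i=7
  #.### -> .   bit 23 = 0  t=0,i=0
  #.##. -> #   bit 22 = 1  t=0,i=4
  #.#.# -> #   bit 21 = 1  t=1,i=1
  #.#.. -> #   bit 20 = 1  t=4,i=6
  #..## -> #   bit 19 = 1  t=2,i=12
  #..#. -> .   bit 18 = 0  t=3,i=5
  #...# -> .   bit 17 = 0  t=2,i=4
  #.... -> #   bit 16 = 1  t=1,i=8
  .#### -> .   bit 15 = 0  t=0,i=8
  .###. -> #   bit 14 = 1  t=0,i=1
  .##.# -> #   bit 13 = 1  t=0,i=5
  .##.. -> #   bit 12 = 1  t=6,i=7
  .#.## -> #   bit 11 = 1  t=1,i=2
  .#.#. -> #   bit 10 = 1  t=1,i=0
  .#..# -> #   bit 9 = 1  t=8,i=0
  .#... -> .   bit 8 = 0  t=3,i=7
  ..### -> #   bit 7 = 1  t=2,i=0
  ..##. -> #   bit 6 = 1  t=4,i=3
  ..#.# -> .   bit 5 = 0  t=1,i=12
  ..#.. -> #   bit 4 = 1  t=3,i=6
  ...## -> .   bit 3 = 0  t=2,i=5
  ...#. -> .   bit 2 = 0  t=1,i=11
  ....# -> #   bit 1 = 1  t=1,i=10
  ..... -> #   bit 0 = 1  t=1,i=9
  bits 00011111011110010111111011010011 = 528056019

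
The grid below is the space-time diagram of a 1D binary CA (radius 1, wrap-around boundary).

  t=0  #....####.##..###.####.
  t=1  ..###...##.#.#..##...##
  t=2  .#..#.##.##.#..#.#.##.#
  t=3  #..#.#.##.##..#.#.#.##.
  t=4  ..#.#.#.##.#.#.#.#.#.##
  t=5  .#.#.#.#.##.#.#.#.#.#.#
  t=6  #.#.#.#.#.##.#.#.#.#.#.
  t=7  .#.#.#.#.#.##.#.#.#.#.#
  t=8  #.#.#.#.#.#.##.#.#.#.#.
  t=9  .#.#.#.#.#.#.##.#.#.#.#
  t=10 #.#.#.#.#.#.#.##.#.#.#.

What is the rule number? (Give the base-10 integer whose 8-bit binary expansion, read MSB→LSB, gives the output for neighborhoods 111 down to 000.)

  ### -> .   bit 7 = 0  t=0,i=6
  ##. -> #   bit 6 = 1  t=0,i=8
  #.# -> #   bit 5 = 1  t=0,i=9
  #.. -> .   bit 4 = 0  t=0,i=1
  .## -> .   bit 3 = 0  t=0,i=5
  .#. -> .   bit 2 = 0  t=0,i=0
  ..# -> #   bit 1 = 1  t=0,i=4
  ... -> #   bit 0 = 1  t=0,i=2
  bits 01100011 = 99

99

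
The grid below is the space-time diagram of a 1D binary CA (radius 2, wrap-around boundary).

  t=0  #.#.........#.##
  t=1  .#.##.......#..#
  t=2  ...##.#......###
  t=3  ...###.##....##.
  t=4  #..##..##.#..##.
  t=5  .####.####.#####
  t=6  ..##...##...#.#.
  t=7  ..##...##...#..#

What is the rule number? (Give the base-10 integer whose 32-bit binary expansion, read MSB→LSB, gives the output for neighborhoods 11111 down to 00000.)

1145959392

  nb #####: next=.  (t=5,i=13, bit31=0)
  nb ####.: next=#  (t=5,i=3, bit30=1)
  nb ###.#: next=.  (t=0,i=0, bit29=0)
  nb ###..: next=.  (t=2,i=15, bit28=0)
  nb ##.##: next=.  (t=3,i=6, bit27=0)
  nb ##.#.: next=#  (t=0,i=1, bit26=1)
  nb ##..#: next=.  (t=4,i=5, bit25=0)
  nb ##...: next=.  (t=1,i=5, bit24=0)
  nb #.###: next=.  (t=0,i=14, bit23=0)
  nb #.##.: next=#  (t=1,i=3, bit22=1)
  nb #.#.#: next=.  (t=1,i=1, bit21=0)
  nb #.#..: next=.  (t=0,i=2, bit20=0)
  nb #..##: next=#  (t=4,i=2, bit19=1)
  nb #..#.: next=#  (t=1,i=14, bit18=1)
  nb #...#: next=.  (t=2,i=1, bit17=0)
  nb #....: next=#  (t=0,i=4, bit16=1)
  nb .####: next=#  (t=5,i=2, bit15=1)
  nb .###.: next=#  (t=0,i=15, bit14=1)
  nb .##.#: next=#  (t=2,i=4, bit13=1)
  nb .##..: next=#  (t=1,i=4, bit12=1)
  nb .#.##: next=.  (t=0,i=13, bit11=0)
  nb .#.#.: next=.  (t=1,i=0, bit10=0)
  nb .#..#: next=#  (t=1,i=13, bit9=1)
  nb .#...: next=#  (t=0,i=3, bit8=1)
  nb ..###: next=#  (t=2,i=13, bit7=1)
  nb ..##.: next=#  (t=2,i=3, bit6=1)
  nb ..#.#: next=#  (t=0,i=12, bit5=1)
  nb ..#..: next=.  (t=1,i=12, bit4=0)
  nb ...##: next=.  (t=2,i=2, bit3=0)
  nb ...#.: next=.  (t=0,i=11, bit2=0)
  nb ....#: next=.  (t=0,i=10, bit1=0)
  nb .....: next=.  (t=0,i=5, bit0=0)
  bits 01000100010011011111001111100000 = 1145959392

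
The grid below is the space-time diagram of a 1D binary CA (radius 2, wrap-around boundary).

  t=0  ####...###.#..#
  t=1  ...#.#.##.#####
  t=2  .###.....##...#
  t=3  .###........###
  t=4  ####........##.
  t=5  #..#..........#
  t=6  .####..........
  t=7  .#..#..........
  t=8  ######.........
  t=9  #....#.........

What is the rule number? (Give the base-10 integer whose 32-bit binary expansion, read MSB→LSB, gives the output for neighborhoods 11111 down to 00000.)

513688500

  ##### -> .   bit 31 = 0  t=0,i=1
  ####. -> .   bit 30 = 0  t=0,i=2
  ###.# -> .   bit 29 = 0  t=0,i=9
  ###.. -> #   bit 28 = 1  t=0,i=3
  ##.## -> #   bit 27 = 1  t=1,i=9
  ##.#. -> #   bit 26 = 1  t=0,i=10
  ##..# -> #   bit 25 = 1  t=5,i=1
  ##... -> .   bit 24 = 0  t=0,i=4
  #.### -> #   bit 23 = 1  t=1,i=10
  #.##. -> .   bit 22 = 0  t=1,i=7
  #.#.# -> .   bit 21 = 0  t=1,i=5
  #.#.. -> #   bit 20 = 1  t=0,i=11
  #..## -> #   bit 19 = 1  t=0,i=13
  #..#. -> #   bit 18 = 1  t=5,i=2
  #...# -> #   bit 17 = 1  t=0,i=5
  #.... -> .   bit 16 = 0  t=2,i=5
  .#### -> .   bit 15 = 0  t=0,i=0
  .###. -> #   bit 14 = 1  t=0,i=8
  .##.# -> .   bit 13 = 0  t=1,i=8
  .##.. -> .   bit 12 = 0  t=2,i=10
  .#.## -> .   bit 11 = 0  t=1,i=6
  .#.#. -> .   bit 10 = 0  t=1,i=4
  .#..# -> #   bit 9 = 1  t=0,i=12
  .#... -> #   bit 8 = 1  t=5,i=4
  ..### -> #   bit 7 = 1  t=0,i=7
  ..##. -> .   bit 6 = 0  t=2,i=9
  ..#.# -> #   bit 5 = 1  t=1,i=3
  ..#.. -> #   bit 4 = 1  t=5,i=3
  ...## -> .   bit 3 = 0  t=0,i=6
  ...#. -> #   bit 2 = 1  t=1,i=2
  ....# -> .   bit 1 = 0  t=2,i=7
  ..... -> .   bit 0 = 0  t=2,i=6
  bits 00011110100111100100001110110100 = 513688500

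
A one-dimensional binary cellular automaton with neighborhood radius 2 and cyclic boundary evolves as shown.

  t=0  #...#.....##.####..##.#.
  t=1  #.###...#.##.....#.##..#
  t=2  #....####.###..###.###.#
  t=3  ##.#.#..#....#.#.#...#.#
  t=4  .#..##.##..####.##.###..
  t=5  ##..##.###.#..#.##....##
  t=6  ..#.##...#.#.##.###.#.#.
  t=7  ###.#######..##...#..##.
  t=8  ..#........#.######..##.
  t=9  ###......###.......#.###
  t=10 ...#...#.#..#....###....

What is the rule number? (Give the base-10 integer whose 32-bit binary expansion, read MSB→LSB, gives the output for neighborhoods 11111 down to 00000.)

  nb #####: next=.  (t=7,i=6, bit31=0)
  nb ####.: next=.  (t=0,i=15, bit30=0)
  nb ###.#: next=#  (t=2,i=8, bit29=1)
  nb ###..: next=.  (t=0,i=16, bit28=0)
  nb ##.##: next=.  (t=0,i=12, bit27=0)
  nb ##.#.: next=.  (t=0,i=21, bit26=0)
  nb ##..#: next=#  (t=0,i=17, bit25=1)
  nb ##...: next=#  (t=1,i=5, bit24=1)
  nb #.###: next=.  (t=0,i=13, bit23=0)
  nb #.##.: next=#  (t=1,i=10, bit22=1)
  nb #.#.#: next=.  (t=0,i=22, bit21=0)
  nb #.#..: next=#  (t=0,i=0, bit20=1)
  nb #..##: next=.  (t=0,i=18, bit19=0)
  nb #..#.: next=#  (t=3,i=7, bit18=1)
  nb #...#: next=#  (t=0,i=2, bit17=1)
  nb #....: next=.  (t=0,i=6, bit16=0)
  nb .####: next=.  (t=0,i=14, bit15=0)
  nb .###.: next=.  (t=1,i=3, bit14=0)
  nb .##.#: next=#  (t=0,i=11, bit13=1)
  nb .##..: next=#  (t=1,i=11, bit12=1)
  nb .#.##: next=.  (t=1,i=9, bit11=0)
  nb .#.#.: next=#  (t=0,i=23, bit10=1)
  nb .#..#: next=.  (t=3,i=6, bit9=0)
  nb .#...: next=.  (t=0,i=1, bit8=0)
  nb ..###: next=#  (t=2,i=5, bit7=1)
  nb ..##.: next=#  (t=0,i=10, bit6=1)
  nb ..#.#: next=#  (t=1,i=8, bit5=1)
  nb ..#..: next=#  (t=0,i=4, bit4=1)
  nb ...##: next=.  (t=0,i=9, bit3=0)
  nb ...#.: next=#  (t=0,i=3, bit2=1)
  nb ....#: next=#  (t=0,i=8, bit1=1)
  nb .....: next=.  (t=0,i=7, bit0=0)
  bits 00100011010101100011010011110110 = 592852214

592852214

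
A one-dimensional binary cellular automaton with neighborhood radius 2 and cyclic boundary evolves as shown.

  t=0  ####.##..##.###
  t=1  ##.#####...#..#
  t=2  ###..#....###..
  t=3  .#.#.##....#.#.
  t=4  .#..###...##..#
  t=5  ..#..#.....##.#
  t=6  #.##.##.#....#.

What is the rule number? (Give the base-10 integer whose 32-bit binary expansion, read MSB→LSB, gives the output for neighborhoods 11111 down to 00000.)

2923453237

  #####|#  b31=1 t=0,i=0
  ####.|.  b30=0 t=0,i=2
  ###.#|#  b29=1 t=0,i=3
  ###..|.  b28=0 t=1,i=7
  ##.##|#  b27=1 t=0,i=4
  ##.#.|#  b26=1 t=5,i=13
  ##..#|#  b25=1 t=0,i=7
  ##...|.  b24=0 t=1,i=8
  #.###|.  b23=0 t=0,i=12
  #.##.|#  b22=1 t=0,i=5
  #.#.#|.  b21=0 t=3,i=3
  #.#..|.  b20=0 t=3,i=13
  #..##|.  b19=0 t=0,i=8
  #..#.|.  b18=0 t=2,i=4
  #...#|.  b17=0 t=1,i=9
  #....|.  b16=0 t=2,i=7
  .####|.  b15=0 t=0,i=13
  .###.|#  b14=1 t=1,i=0
  .##.#|.  b13=0 t=0,i=10
  .##..|#  b12=1 t=0,i=6
  .#.##|#  b11=1 t=3,i=4
  .#.#.|.  b10=0 t=3,i=2
  .#..#|#  b9=1 t=1,i=12
  .#...|#  b8=1 t=2,i=6
  ..###|.  b7=0 t=1,i=14
  ..##.|.  b6=0 t=0,i=9
  ..#.#|#  b5=1 t=3,i=1
  ..#..|#  b4=1 t=1,i=11
  ...##|.  b3=0 t=2,i=9
  ...#.|#  b2=1 t=1,i=10
  ....#|.  b1=0 t=2,i=8
  .....|#  b0=1 t=5,i=8
  bits 10101110010000000101101100110101 = 2923453237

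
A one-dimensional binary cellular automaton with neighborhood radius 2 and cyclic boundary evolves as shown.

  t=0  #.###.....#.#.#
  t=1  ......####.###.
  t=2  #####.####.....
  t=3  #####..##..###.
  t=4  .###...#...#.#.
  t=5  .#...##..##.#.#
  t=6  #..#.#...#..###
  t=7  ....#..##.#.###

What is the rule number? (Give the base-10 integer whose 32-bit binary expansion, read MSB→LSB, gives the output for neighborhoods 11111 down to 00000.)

  [31] ##### => #  t=2,i=2
  [30] ####. => #  t=1,i=8
  [29] ###.# => #  t=1,i=9
  [28] ###.. => .  t=0,i=4
  [27] ##.## => .  t=0,i=1
  [26] ##.#. => .  t=5,i=11
  [25] ##..# => .  t=3,i=5
  [24] ##... => .  t=0,i=5
  [23] #.### => .  t=0,i=2
  [22] #.##. => .  t=0,i=14
  [21] #.#.# => #  t=0,i=12
  [20] #.#.. => .  t=4,i=13
  [19] #..## => .  t=3,i=6
  [18] #..#. => .  t=6,i=2
  [17] #...# => #  t=4,i=5
  [16] #.... => #  t=0,i=6
  [15] .#### => #  t=1,i=7
  [14] .###. => .  t=0,i=3
  [13] .##.# => .  t=0,i=0
  [12] .##.. => .  t=3,i=8
  [11] .#.## => #  t=0,i=13
  [10] .#.#. => #  t=0,i=11
  [9] .#..# => #  t=4,i=14
  [8] .#... => .  t=4,i=8
  [7] ..### => #  t=1,i=6
  [6] ..##. => #  t=3,i=7
  [5] ..#.# => .  t=0,i=10
  [4] ..#.. => .  t=4,i=7
  [3] ...## => .  t=1,i=5
  [2] ...#. => #  t=0,i=9
  [1] ....# => #  t=0,i=8
  [0] ..... => #  t=0,i=7
  bits 11100000001000111000111011000111 = 3760426695

3760426695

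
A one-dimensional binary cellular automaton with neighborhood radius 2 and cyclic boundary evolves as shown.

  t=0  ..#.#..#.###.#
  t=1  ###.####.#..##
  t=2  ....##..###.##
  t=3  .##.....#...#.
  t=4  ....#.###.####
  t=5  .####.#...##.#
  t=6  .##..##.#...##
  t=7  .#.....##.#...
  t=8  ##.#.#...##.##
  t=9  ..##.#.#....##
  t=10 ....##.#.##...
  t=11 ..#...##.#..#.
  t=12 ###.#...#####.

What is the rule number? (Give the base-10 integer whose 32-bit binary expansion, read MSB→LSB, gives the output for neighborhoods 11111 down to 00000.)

351765174

  nb #####: next=.  (t=1,i=0, bit31=0)
  nb ####.: next=.  (t=1,i=1, bit30=0)
  nb ###.#: next=.  (t=0,i=11, bit29=0)
  nb ###..: next=#  (t=4,i=13, bit28=1)
  nb ##.##: next=.  (t=1,i=3, bit27=0)
  nb ##.#.: next=#  (t=0,i=12, bit26=1)
  nb ##..#: next=.  (t=2,i=6, bit25=0)
  nb ##...: next=.  (t=2,i=0, bit24=0)
  nb #.###: next=#  (t=0,i=9, bit23=1)
  nb #.##.: next=#  (t=2,i=12, bit22=1)
  nb #.#.#: next=#  (t=5,i=13, bit21=1)
  nb #.#..: next=#  (t=0,i=4, bit20=1)
  nb #..##: next=.  (t=1,i=11, bit19=0)
  nb #..#.: next=#  (t=0,i=1, bit18=1)
  nb #...#: next=#  (t=3,i=10, bit17=1)
  nb #....: next=#  (t=2,i=1, bit16=1)
  nb .####: next=#  (t=1,i=5, bit15=1)
  nb .###.: next=.  (t=0,i=10, bit14=0)
  nb .##.#: next=.  (t=5,i=11, bit13=0)
  nb .##..: next=.  (t=2,i=5, bit12=0)
  nb .#.##: next=.  (t=0,i=8, bit11=0)
  nb .#.#.: next=.  (t=0,i=3, bit10=0)
  nb .#..#: next=#  (t=0,i=0, bit9=1)
  nb .#...: next=.  (t=3,i=9, bit8=0)
  nb ..###: next=#  (t=1,i=12, bit7=1)
  nb ..##.: next=.  (t=2,i=4, bit6=0)
  nb ..#.#: next=#  (t=0,i=2, bit5=1)
  nb ..#..: next=#  (t=3,i=8, bit4=1)
  nb ...##: next=.  (t=2,i=3, bit3=0)
  nb ...#.: next=#  (t=3,i=7, bit2=1)
  nb ....#: next=#  (t=2,i=2, bit1=1)
  nb .....: next=.  (t=3,i=5, bit0=0)
  bits 00010100111101111000001010110110 = 351765174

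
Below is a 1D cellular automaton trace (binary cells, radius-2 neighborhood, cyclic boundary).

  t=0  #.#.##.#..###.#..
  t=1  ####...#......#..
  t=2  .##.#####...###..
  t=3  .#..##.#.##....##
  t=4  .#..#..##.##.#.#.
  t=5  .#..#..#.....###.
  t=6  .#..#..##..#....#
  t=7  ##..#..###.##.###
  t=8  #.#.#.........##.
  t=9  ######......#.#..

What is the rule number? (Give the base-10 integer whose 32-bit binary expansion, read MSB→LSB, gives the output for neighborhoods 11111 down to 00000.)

1135779190

  nb #####: next=.  (t=2,i=6, bit31=0)
  nb ####.: next=#  (t=1,i=2, bit30=1)
  nb ###.#: next=.  (t=0,i=12, bit29=0)
  nb ###..: next=.  (t=1,i=3, bit28=0)
  nb ##.##: next=.  (t=2,i=3, bit27=0)
  nb ##.#.: next=.  (t=0,i=6, bit26=0)
  nb ##..#: next=#  (t=5,i=16, bit25=1)
  nb ##...: next=#  (t=1,i=4, bit24=1)
  nb #.###: next=#  (t=2,i=4, bit23=1)
  nb #.##.: next=.  (t=0,i=4, bit22=0)
  nb #.#.#: next=#  (t=0,i=2, bit21=1)
  nb #.#..: next=#  (t=0,i=7, bit20=1)
  nb #..##: next=.  (t=0,i=9, bit19=0)
  nb #..#.: next=.  (t=0,i=16, bit18=0)
  nb #...#: next=#  (t=1,i=5, bit17=1)
  nb #....: next=.  (t=1,i=9, bit16=0)
  nb .####: next=#  (t=1,i=1, bit15=1)
  nb .###.: next=.  (t=0,i=11, bit14=0)
  nb .##.#: next=.  (t=0,i=5, bit13=0)
  nb .##..: next=#  (t=3,i=10, bit12=1)
  nb .#.##: next=#  (t=0,i=3, bit11=1)
  nb .#.#.: next=#  (t=0,i=1, bit10=1)
  nb .#..#: next=.  (t=0,i=8, bit9=0)
  nb .#...: next=#  (t=1,i=8, bit8=1)
  nb ..###: next=.  (t=0,i=10, bit7=0)
  nb ..##.: next=#  (t=2,i=1, bit6=1)
  nb ..#.#: next=#  (t=0,i=0, bit5=1)
  nb ..#..: next=#  (t=1,i=7, bit4=1)
  nb ...##: next=.  (t=2,i=0, bit3=0)
  nb ...#.: next=#  (t=1,i=6, bit2=1)
  nb ....#: next=#  (t=1,i=12, bit1=1)
  nb .....: next=.  (t=1,i=10, bit0=0)
  bits 01000011101100101001110101110110 = 1135779190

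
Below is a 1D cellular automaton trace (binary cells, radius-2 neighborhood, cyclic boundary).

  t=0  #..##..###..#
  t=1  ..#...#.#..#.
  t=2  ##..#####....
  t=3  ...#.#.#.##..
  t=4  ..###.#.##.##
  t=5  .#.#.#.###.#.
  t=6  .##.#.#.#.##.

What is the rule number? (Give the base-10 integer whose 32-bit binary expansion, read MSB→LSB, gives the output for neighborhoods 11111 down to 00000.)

  ##### -> .   bit 31 = 0  t=2,i=6
  ####. -> #   bit 30 = 1  t=2,i=7
  ###.# -> .   bit 29 = 0  t=4,i=4
  ###.. -> .   bit 28 = 0  t=0,i=9
  ##.## -> .   bit 27 = 0  t=4,i=10
  ##.#. -> #   bit 26 = 1  t=4,i=5
  ##..# -> .   bit 25 = 0  t=0,i=1
  ##... -> #   bit 24 = 1  t=2,i=9
  #.### -> .   bit 23 = 0  t=5,i=7
  #.##. -> #   bit 22 = 1  t=3,i=9
  #.#.# -> .   bit 21 = 0  t=3,i=5
  #.#.. -> #   bit 20 = 1  t=1,i=8
  #..## -> #   bit 19 = 1  t=0,i=2
  #..#. -> .   bit 18 = 0  t=1,i=10
  #...# -> #   bit 17 = 1  t=1,i=0
  #.... -> #   bit 16 = 1  t=2,i=10
  .#### -> #   bit 15 = 1  t=2,i=5
  .###. -> #   bit 14 = 1  t=0,i=8
  .##.# -> #   bit 13 = 1  t=4,i=9
  .##.. -> .   bit 12 = 0  t=0,i=0
  .#.## -> #   bit 11 = 1  t=3,i=8
  .#.#. -> #   bit 10 = 1  t=1,i=7
  .#..# -> .   bit 9 = 0  t=1,i=9
  .#... -> .   bit 8 = 0  t=1,i=3
  ..### -> .   bit 7 = 0  t=0,i=7
  ..##. -> .   bit 6 = 0  t=0,i=3
  ..#.# -> #   bit 5 = 1  t=1,i=6
  ..#.. -> .   bit 4 = 0  t=1,i=2
  ...## -> .   bit 3 = 0  t=2,i=12
  ...#. -> #   bit 2 = 1  t=1,i=1
  ....# -> .   bit 1 = 0  t=2,i=11
  ..... -> .   bit 0 = 0  t=3,i=0
  bits 01000101010110111110110000100100 = 1163652132

1163652132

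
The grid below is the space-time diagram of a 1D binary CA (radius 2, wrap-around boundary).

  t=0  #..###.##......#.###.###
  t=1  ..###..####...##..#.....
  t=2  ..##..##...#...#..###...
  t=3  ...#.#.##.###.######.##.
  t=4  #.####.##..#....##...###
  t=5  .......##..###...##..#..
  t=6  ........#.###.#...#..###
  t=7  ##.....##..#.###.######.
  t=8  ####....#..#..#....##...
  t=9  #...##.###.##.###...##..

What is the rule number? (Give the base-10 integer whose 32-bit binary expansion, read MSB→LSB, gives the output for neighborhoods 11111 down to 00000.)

  #####|#  b31=1 t=3,i=16
  ####.|.  b30=0 t=0,i=23
  ###.#|.  b29=0 t=0,i=5
  ###..|.  b28=0 t=0,i=0
  ##.##|.  b27=0 t=0,i=6
  ##.#.|#  b26=1 t=6,i=13
  ##..#|.  b25=0 t=0,i=1
  ##...|#  b24=1 t=0,i=9
  #.###|.  b23=0 t=0,i=17
  #.##.|#  b22=1 t=0,i=7
  #.#.#|#  b21=1 t=3,i=5
  #.#..|#  b20=1 t=6,i=14
  #..##|#  b19=1 t=0,i=2
  #..#.|.  b18=0 t=1,i=17
  #...#|.  b17=0 t=1,i=12
  #....|#  b16=1 t=0,i=10
  .####|.  b15=0 t=0,i=22
  .###.|#  b14=1 t=0,i=4
  .##.#|#  b13=1 t=3,i=8
  .##..|#  b12=1 t=0,i=8
  .#.##|.  b11=0 t=0,i=16
  .#.#.|#  b10=1 t=3,i=4
  .#..#|#  b9=1 t=2,i=16
  .#...|#  b8=1 t=1,i=19
  ..###|#  b7=1 t=0,i=3
  ..##.|.  b6=0 t=1,i=14
  ..#.#|#  b5=1 t=0,i=15
  ..#..|#  b4=1 t=1,i=18
  ...##|.  b3=0 t=1,i=1
  ...#.|#  b2=1 t=0,i=14
  ....#|.  b1=0 t=0,i=13
  .....|.  b0=0 t=0,i=11
  bits 10000101011110010111011110110100 = 2239330228

2239330228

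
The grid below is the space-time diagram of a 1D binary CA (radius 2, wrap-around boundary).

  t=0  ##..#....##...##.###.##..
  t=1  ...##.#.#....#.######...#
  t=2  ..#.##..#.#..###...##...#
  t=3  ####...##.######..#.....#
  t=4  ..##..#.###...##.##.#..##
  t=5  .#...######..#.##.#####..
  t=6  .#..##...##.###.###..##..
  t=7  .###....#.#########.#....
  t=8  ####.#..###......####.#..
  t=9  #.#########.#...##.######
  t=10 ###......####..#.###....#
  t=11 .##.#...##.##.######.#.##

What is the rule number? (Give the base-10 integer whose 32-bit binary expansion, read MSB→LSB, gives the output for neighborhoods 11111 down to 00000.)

  nb #####: next=.  (t=1,i=17, bit31=0)
  nb ####.: next=#  (t=1,i=19, bit30=1)
  nb ###.#: next=#  (t=0,i=19, bit29=1)
  nb ###..: next=#  (t=1,i=20, bit28=1)
  nb ##.##: next=#  (t=0,i=16, bit27=1)
  nb ##.#.: next=#  (t=1,i=5, bit26=1)
  nb ##..#: next=.  (t=0,i=2, bit25=0)
  nb ##...: next=.  (t=0,i=11, bit24=0)
  nb #.###: next=#  (t=0,i=17, bit23=1)
  nb #.##.: next=.  (t=0,i=21, bit22=0)
  nb #.#.#: next=.  (t=1,i=6, bit21=0)
  nb #.#..: next=#  (t=1,i=8, bit20=1)
  nb #..##: next=#  (t=0,i=24, bit19=1)
  nb #..#.: next=#  (t=0,i=3, bit18=1)
  nb #...#: next=.  (t=0,i=12, bit17=0)
  nb #....: next=#  (t=0,i=6, bit16=1)
  nb .####: next=.  (t=1,i=16, bit15=0)
  nb .###.: next=#  (t=0,i=18, bit14=1)
  nb .##.#: next=#  (t=0,i=15, bit13=1)
  nb .##..: next=.  (t=0,i=1, bit12=0)
  nb .#.##: next=#  (t=1,i=14, bit11=1)
  nb .#.#.: next=.  (t=1,i=7, bit10=0)
  nb .#..#: next=#  (t=2,i=0, bit9=1)
  nb .#...: next=.  (t=0,i=5, bit8=0)
  nb ..###: next=#  (t=2,i=13, bit7=1)
  nb ..##.: next=.  (t=0,i=0, bit6=0)
  nb ..#.#: next=#  (t=1,i=13, bit5=1)
  nb ..#..: next=#  (t=0,i=4, bit4=1)
  nb ...##: next=#  (t=0,i=8, bit3=1)
  nb ...#.: next=.  (t=1,i=12, bit2=0)
  nb ....#: next=.  (t=0,i=7, bit1=0)
  nb .....: next=.  (t=3,i=21, bit0=0)
  bits 01111100100111010110101010111000 = 2090691256

2090691256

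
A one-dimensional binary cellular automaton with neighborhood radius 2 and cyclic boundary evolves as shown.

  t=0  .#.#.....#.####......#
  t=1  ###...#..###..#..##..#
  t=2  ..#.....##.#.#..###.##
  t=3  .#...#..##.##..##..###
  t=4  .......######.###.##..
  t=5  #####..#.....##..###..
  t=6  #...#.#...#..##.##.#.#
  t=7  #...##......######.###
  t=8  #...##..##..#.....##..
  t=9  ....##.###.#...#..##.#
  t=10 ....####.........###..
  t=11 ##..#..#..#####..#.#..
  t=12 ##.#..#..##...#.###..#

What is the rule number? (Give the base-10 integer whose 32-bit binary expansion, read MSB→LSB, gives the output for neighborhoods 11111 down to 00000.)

  #####|.  b31=0 t=4,i=9
  ####.|.  b30=0 t=0,i=13
  ###.#|.  b29=0 t=2,i=18
  ###..|#  b28=1 t=0,i=14
  ##.##|#  b27=1 t=2,i=19
  ##.#.|.  b26=0 t=2,i=10
  ##..#|.  b25=0 t=1,i=12
  ##...|.  b24=0 t=0,i=15
  #.###|#  b23=1 t=0,i=11
  #.##.|#  b22=1 t=2,i=20
  #.#.#|#  b21=1 t=0,i=1
  #.#..|.  b20=0 t=0,i=3
  #..##|#  b19=1 t=1,i=8
  #..#.|#  b18=1 t=1,i=13
  #...#|.  b17=0 t=1,i=4
  #....|.  b16=0 t=0,i=5
  .####|.  b15=0 t=0,i=12
  .###.|.  b14=0 t=1,i=10
  .##.#|#  b13=1 t=2,i=9
  .##..|#  b12=1 t=1,i=18
  .#.##|#  b11=1 t=0,i=10
  .#.#.|#  b10=1 t=0,i=0
  .#..#|.  b9=0 t=1,i=7
  .#...|.  b8=0 t=0,i=4
  ..###|#  b7=1 t=1,i=9
  ..##.|#  b6=1 t=1,i=17
  ..#.#|#  b5=1 t=0,i=9
  ..#..|.  b4=0 t=1,i=6
  ...##|.  b3=0 t=2,i=7
  ...#.|.  b2=0 t=0,i=8
  ....#|.  b1=0 t=0,i=7
  .....|#  b0=1 t=0,i=6
  bits 00011000111011000011110011100001 = 418135265

418135265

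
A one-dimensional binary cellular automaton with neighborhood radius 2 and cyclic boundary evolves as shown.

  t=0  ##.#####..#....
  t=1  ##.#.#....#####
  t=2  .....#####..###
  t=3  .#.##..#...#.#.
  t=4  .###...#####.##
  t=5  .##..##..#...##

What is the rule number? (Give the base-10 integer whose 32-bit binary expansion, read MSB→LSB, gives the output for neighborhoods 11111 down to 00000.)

  [31] ##### => #  t=0,i=5
  [30] ####. => .  t=0,i=6
  [29] ###.# => .  t=1,i=1
  [28] ###.. => .  t=0,i=7
  [27] ##.## => .  t=0,i=2
  [26] ##.#. => .  t=1,i=2
  [25] ##..# => .  t=0,i=8
  [24] ##... => .  t=2,i=0
  [23] #.### => #  t=0,i=3
  [22] #.##. => #  t=3,i=3
  [21] #.#.# => .  t=1,i=3
  [20] #.#.. => #  t=1,i=5
  [19] #..## => #  t=2,i=11
  [18] #..#. => .  t=0,i=9
  [17] #...# => #  t=3,i=9
  [16] #.... => #  t=0,i=12
  [15] .#### => .  t=0,i=4
  [14] .###. => #  t=2,i=13
  [13] .##.# => #  t=0,i=1
  [12] .##.. => .  t=3,i=4
  [11] .#.## => #  t=3,i=2
  [10] .#.#. => .  t=1,i=4
  [9] .#..# => #  t=3,i=14
  [8] .#... => #  t=0,i=11
  [7] ..### => .  t=1,i=10
  [6] ..##. => #  t=0,i=0
  [5] ..#.# => #  t=3,i=1
  [4] ..#.. => #  t=0,i=10
  [3] ...## => #  t=0,i=14
  [2] ...#. => #  t=3,i=10
  [1] ....# => #  t=0,i=13
  [0] ..... => .  t=2,i=2
  bits 10000000110110110110101101111110 = 2161863550

2161863550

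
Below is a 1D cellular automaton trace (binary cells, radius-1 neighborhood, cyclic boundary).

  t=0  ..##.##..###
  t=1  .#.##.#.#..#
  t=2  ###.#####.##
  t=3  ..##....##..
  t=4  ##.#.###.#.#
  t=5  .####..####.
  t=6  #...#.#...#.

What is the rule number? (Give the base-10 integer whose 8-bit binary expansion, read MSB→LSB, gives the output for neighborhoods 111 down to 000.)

  nb ###: next=.  (t=0,i=10, bit7=0)
  nb ##.: next=#  (t=0,i=3, bit6=1)
  nb #.#: next=#  (t=0,i=4, bit5=1)
  nb #..: next=.  (t=0,i=0, bit4=0)
  nb .##: next=.  (t=0,i=2, bit3=0)
  nb .#.: next=#  (t=1,i=1, bit2=1)
  nb ..#: next=#  (t=0,i=1, bit1=1)
  nb ...: next=#  (t=3,i=0, bit0=1)
  bits 01100111 = 103

103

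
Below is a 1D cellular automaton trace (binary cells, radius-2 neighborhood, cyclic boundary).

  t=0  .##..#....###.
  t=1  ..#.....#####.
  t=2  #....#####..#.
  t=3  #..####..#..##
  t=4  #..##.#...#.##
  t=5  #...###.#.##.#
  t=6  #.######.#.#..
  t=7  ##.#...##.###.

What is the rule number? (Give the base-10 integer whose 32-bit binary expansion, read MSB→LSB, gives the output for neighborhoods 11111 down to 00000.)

  #####|.  b31=0 t=1,i=10
  ####.|.  b30=0 t=1,i=11
  ###.#|#  b29=1 t=5,i=6
  ###..|#  b28=1 t=0,i=12
  ##.##|.  b27=0 t=5,i=12
  ##.#.|#  b26=1 t=4,i=5
  ##..#|.  b25=0 t=0,i=3
  ##...|.  b24=0 t=1,i=13
  #.###|.  b23=0 t=4,i=12
  #.##.|.  b22=0 t=5,i=10
  #.#.#|.  b21=0 t=5,i=8
  #.#..|#  b20=1 t=2,i=0
  #..##|.  b19=0 t=0,i=0
  #..#.|.  b18=0 t=0,i=4
  #...#|#  b17=1 t=1,i=0
  #....|.  b16=0 t=0,i=7
  .####|#  b15=1 t=1,i=9
  .###.|#  b14=1 t=0,i=11
  .##.#|#  b13=1 t=4,i=4
  .##..|#  b12=1 t=0,i=2
  .#.##|#  b11=1 t=4,i=11
  .#.#.|#  b10=1 t=2,i=13
  .#..#|#  b9=1 t=3,i=10
  .#...|.  b8=0 t=0,i=6
  ..###|#  b7=1 t=0,i=10
  ..##.|.  b6=0 t=0,i=1
  ..#.#|#  b5=1 t=2,i=12
  ..#..|.  b4=0 t=0,i=5
  ...##|#  b3=1 t=0,i=9
  ...#.|.  b2=0 t=1,i=1
  ....#|#  b1=1 t=0,i=8
  .....|#  b0=1 t=1,i=5
  bits 00110100000100101111111010101011 = 873660075

873660075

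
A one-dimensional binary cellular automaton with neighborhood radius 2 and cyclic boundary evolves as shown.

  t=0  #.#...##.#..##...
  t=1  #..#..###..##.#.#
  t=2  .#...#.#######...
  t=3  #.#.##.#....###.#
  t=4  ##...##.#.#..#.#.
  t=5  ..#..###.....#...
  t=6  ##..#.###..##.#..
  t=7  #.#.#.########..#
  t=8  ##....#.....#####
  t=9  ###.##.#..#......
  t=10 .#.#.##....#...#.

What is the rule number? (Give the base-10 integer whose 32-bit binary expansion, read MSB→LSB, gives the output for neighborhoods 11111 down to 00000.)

  nb #####: next=.  (t=2,i=9, bit31=0)
  nb ####.: next=#  (t=2,i=12, bit30=1)
  nb ###.#: next=.  (t=3,i=14, bit29=0)
  nb ###..: next=#  (t=1,i=8, bit28=1)
  nb ##.##: next=#  (t=3,i=15, bit27=1)
  nb ##.#.: next=#  (t=0,i=8, bit26=1)
  nb ##..#: next=#  (t=1,i=1, bit25=1)
  nb ##...: next=#  (t=0,i=14, bit24=1)
  nb #.###: next=#  (t=2,i=7, bit23=1)
  nb #.##.: next=.  (t=1,i=16, bit22=0)
  nb #.#.#: next=.  (t=1,i=14, bit21=0)
  nb #.#..: next=.  (t=0,i=2, bit20=0)
  nb #..##: next=#  (t=0,i=11, bit19=1)
  nb #..#.: next=.  (t=1,i=2, bit18=0)
  nb #...#: next=.  (t=0,i=4, bit17=0)
  nb #....: next=.  (t=2,i=15, bit16=0)
  nb .####: next=.  (t=2,i=8, bit15=0)
  nb .###.: next=#  (t=1,i=7, bit14=1)
  nb .##.#: next=#  (t=0,i=7, bit13=1)
  nb .##..: next=.  (t=0,i=13, bit12=0)
  nb .#.##: next=.  (t=1,i=15, bit11=0)
  nb .#.#.: next=.  (t=0,i=1, bit10=0)
  nb .#..#: next=.  (t=0,i=10, bit9=0)
  nb .#...: next=#  (t=0,i=3, bit8=1)
  nb ..###: next=.  (t=1,i=6, bit7=0)
  nb ..##.: next=#  (t=0,i=6, bit6=1)
  nb ..#.#: next=#  (t=0,i=0, bit5=1)
  nb ..#..: next=.  (t=1,i=3, bit4=0)
  nb ...##: next=.  (t=0,i=5, bit3=0)
  nb ...#.: next=#  (t=0,i=16, bit2=1)
  nb ....#: next=#  (t=2,i=16, bit1=1)
  nb .....: next=.  (t=5,i=10, bit0=0)
  bits 01011111100010000110000101100110 = 1602773350

1602773350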